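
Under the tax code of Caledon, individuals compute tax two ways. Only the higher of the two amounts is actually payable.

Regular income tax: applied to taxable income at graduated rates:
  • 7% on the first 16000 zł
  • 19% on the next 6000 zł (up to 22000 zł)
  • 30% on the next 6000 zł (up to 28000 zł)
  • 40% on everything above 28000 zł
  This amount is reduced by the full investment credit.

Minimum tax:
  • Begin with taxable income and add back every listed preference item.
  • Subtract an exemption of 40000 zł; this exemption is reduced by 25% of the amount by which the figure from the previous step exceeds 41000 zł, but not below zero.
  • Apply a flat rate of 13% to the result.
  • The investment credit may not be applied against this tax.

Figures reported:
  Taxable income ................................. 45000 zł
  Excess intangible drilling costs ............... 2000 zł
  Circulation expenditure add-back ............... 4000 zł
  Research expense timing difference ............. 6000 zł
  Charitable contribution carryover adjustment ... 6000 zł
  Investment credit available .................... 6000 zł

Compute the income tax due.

4860 zł

Minimum tax:
  Adjusted income: 45000 zł + 2000 zł + 4000 zł + 6000 zł + 6000 zł = 63000 zł
  Exemption: 40000 zł − 25% × (63000 zł − 41000 zł) = 40000 zł − 5500 zł = 34500 zł
  Base: 63000 zł − 34500 zł = 28500 zł
  28500 zł × 13% = 3705 zł

Regular income tax:
  16000 zł × 7% = 1120 zł
  6000 zł × 19% = 1140 zł
  6000 zł × 30% = 1800 zł
  17000 zł × 40% = 6800 zł
  → 10860 zł
  Less investment credit 6000 zł → 4860 zł

4860 zł > 3705 zł, so the regular income tax governs.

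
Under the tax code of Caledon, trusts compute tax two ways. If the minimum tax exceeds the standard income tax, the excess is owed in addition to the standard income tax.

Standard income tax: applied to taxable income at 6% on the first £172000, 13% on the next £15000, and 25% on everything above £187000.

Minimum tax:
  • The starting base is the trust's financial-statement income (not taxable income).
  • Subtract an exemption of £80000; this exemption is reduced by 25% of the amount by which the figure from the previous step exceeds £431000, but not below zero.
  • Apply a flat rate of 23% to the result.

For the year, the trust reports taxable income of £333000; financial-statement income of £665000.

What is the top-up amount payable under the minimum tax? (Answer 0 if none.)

£99235

Standard income tax:
  £172000 × 6% = £10320
  £15000 × 13% = £1950
  £146000 × 25% = £36500
  → £48770

Minimum tax:
  Base (financial-statement income): £665000
  Exemption: £80000 − 25% × (£665000 − £431000) = £80000 − £58500 = £21500
  Base: £665000 − £21500 = £643500
  £643500 × 23% = £148005

Excess of minimum tax over standard income tax: £148005 − £48770 = £99235.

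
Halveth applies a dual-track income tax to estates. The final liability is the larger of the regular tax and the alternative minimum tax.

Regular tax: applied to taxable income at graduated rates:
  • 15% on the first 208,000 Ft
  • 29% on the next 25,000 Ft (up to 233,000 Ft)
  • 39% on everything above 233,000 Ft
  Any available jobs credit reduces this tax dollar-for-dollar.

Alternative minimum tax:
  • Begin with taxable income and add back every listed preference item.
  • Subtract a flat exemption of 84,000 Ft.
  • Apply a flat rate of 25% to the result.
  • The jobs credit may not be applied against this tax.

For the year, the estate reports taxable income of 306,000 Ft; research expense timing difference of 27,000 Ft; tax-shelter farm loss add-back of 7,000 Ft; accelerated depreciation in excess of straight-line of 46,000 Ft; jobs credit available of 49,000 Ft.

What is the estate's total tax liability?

75,500 Ft

Regular tax:
  208,000 Ft × 15% = 31,200 Ft
  25,000 Ft × 29% = 7,250 Ft
  73,000 Ft × 39% = 28,470 Ft
  → 66,920 Ft
  Less jobs credit 49,000 Ft → 17,920 Ft

Alternative minimum tax:
  Adjusted income: 306,000 Ft + 27,000 Ft + 7,000 Ft + 46,000 Ft = 386,000 Ft
  Less exemption 84,000 Ft → base 302,000 Ft
  302,000 Ft × 25% = 75,500 Ft

75,500 Ft > 17,920 Ft, so the alternative minimum tax is the binding amount.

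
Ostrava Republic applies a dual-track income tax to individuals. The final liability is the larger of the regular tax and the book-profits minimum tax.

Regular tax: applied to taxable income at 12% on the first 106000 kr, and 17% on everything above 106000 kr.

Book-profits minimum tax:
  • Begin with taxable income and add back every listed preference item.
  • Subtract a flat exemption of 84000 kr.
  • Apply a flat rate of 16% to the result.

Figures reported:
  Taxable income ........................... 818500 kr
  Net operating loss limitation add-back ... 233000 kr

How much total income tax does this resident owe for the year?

154800 kr

Regular tax:
  106000 kr × 12% = 12720 kr
  712500 kr × 17% = 121125 kr
  → 133845 kr

Book-profits minimum tax:
  Adjusted income: 818500 kr + 233000 kr = 1051500 kr
  Less exemption 84000 kr → base 967500 kr
  967500 kr × 16% = 154800 kr

154800 kr > 133845 kr, so the book-profits minimum tax is the binding amount.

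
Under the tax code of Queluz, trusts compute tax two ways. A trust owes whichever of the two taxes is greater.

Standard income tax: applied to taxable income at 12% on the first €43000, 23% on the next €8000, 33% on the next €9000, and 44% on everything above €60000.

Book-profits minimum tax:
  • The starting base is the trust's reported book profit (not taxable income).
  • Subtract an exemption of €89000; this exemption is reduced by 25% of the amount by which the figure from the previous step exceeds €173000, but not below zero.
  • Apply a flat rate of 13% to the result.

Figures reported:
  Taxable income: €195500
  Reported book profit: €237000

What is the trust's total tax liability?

Standard income tax:
  €43000 × 12% = €5160
  €8000 × 23% = €1840
  €9000 × 33% = €2970
  €135500 × 44% = €59620
  → €69590

Book-profits minimum tax:
  Base (reported book profit): €237000
  Exemption: €89000 − 25% × (€237000 − €173000) = €89000 − €16000 = €73000
  Base: €237000 − €73000 = €164000
  €164000 × 13% = €21320

€69590 > €21320, so the standard income tax governs.

€69590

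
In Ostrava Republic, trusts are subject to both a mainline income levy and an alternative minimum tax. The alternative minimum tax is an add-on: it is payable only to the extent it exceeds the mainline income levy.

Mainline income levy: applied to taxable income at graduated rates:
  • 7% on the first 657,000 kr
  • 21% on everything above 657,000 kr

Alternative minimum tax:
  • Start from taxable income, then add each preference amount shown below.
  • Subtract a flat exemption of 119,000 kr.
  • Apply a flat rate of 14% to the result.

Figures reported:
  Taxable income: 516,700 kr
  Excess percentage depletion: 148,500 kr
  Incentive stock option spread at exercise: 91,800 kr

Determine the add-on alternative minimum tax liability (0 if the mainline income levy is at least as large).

Alternative minimum tax:
  Adjusted income: 516,700 kr + 148,500 kr + 91,800 kr = 757,000 kr
  Less exemption 119,000 kr → base 638,000 kr
  638,000 kr × 14% = 89,320 kr

Mainline income levy:
  516,700 kr × 7% = 36,169 kr

Excess of alternative minimum tax over mainline income levy: 89,320 kr − 36,169 kr = 53,151 kr.

53,151 kr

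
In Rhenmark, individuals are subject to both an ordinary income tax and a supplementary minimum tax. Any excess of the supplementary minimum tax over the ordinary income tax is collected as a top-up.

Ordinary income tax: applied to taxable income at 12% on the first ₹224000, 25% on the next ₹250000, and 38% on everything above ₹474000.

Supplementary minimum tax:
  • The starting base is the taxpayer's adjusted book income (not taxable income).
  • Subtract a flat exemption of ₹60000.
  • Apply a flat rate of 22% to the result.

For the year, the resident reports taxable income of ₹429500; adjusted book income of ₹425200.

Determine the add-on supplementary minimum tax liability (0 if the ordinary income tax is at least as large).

₹2089

Supplementary minimum tax:
  Base (adjusted book income): ₹425200
  Less exemption ₹60000 → base ₹365200
  ₹365200 × 22% = ₹80344

Ordinary income tax:
  ₹224000 × 12% = ₹26880
  ₹205500 × 25% = ₹51375
  → ₹78255

Excess of supplementary minimum tax over ordinary income tax: ₹80344 − ₹78255 = ₹2089.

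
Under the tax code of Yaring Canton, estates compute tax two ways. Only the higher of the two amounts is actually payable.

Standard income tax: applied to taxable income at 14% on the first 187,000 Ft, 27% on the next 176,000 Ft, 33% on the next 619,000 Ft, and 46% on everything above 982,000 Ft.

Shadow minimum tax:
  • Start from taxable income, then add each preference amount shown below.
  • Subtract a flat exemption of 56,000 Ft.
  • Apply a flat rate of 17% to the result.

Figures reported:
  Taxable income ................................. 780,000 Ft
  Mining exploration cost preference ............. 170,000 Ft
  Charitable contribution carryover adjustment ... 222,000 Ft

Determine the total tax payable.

Shadow minimum tax:
  Adjusted income: 780,000 Ft + 170,000 Ft + 222,000 Ft = 1,172,000 Ft
  Less exemption 56,000 Ft → base 1,116,000 Ft
  1,116,000 Ft × 17% = 189,720 Ft

Standard income tax:
  187,000 Ft × 14% = 26,180 Ft
  176,000 Ft × 27% = 47,520 Ft
  417,000 Ft × 33% = 137,610 Ft
  → 211,310 Ft

211,310 Ft > 189,720 Ft, so the standard income tax governs.

211,310 Ft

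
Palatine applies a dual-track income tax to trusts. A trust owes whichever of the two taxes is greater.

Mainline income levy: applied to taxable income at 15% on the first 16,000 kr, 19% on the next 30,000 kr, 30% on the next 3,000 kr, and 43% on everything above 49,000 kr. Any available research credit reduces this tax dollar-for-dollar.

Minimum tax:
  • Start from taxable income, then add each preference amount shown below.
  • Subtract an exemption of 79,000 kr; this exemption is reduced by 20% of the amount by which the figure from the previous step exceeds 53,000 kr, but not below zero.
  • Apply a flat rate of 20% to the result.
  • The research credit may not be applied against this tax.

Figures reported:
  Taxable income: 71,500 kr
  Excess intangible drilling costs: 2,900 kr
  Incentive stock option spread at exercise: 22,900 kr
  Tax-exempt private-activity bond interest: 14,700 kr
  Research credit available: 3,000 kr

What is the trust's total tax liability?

15,675 kr

Mainline income levy:
  16,000 kr × 15% = 2,400 kr
  30,000 kr × 19% = 5,700 kr
  3,000 kr × 30% = 900 kr
  22,500 kr × 43% = 9,675 kr
  → 18,675 kr
  Less research credit 3,000 kr → 15,675 kr

Minimum tax:
  Adjusted income: 71,500 kr + 2,900 kr + 22,900 kr + 14,700 kr = 112,000 kr
  Exemption: 79,000 kr − 20% × (112,000 kr − 53,000 kr) = 79,000 kr − 11,800 kr = 67,200 kr
  Base: 112,000 kr − 67,200 kr = 44,800 kr
  44,800 kr × 20% = 8,960 kr

15,675 kr > 8,960 kr, so the mainline income levy governs.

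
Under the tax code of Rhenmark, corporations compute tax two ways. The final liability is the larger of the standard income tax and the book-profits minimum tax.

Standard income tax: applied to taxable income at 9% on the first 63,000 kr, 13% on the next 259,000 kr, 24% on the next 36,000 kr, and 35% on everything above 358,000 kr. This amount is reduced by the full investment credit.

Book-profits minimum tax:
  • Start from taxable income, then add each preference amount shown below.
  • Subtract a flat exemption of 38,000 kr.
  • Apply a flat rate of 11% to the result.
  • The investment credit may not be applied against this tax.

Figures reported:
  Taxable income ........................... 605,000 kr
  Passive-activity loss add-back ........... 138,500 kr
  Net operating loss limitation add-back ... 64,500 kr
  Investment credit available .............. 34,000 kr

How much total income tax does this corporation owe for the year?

Book-profits minimum tax:
  Adjusted income: 605,000 kr + 138,500 kr + 64,500 kr = 808,000 kr
  Less exemption 38,000 kr → base 770,000 kr
  770,000 kr × 11% = 84,700 kr

Standard income tax:
  63,000 kr × 9% = 5,670 kr
  259,000 kr × 13% = 33,670 kr
  36,000 kr × 24% = 8,640 kr
  247,000 kr × 35% = 86,450 kr
  → 134,430 kr
  Less investment credit 34,000 kr → 100,430 kr

100,430 kr > 84,700 kr, so the standard income tax governs.

100,430 kr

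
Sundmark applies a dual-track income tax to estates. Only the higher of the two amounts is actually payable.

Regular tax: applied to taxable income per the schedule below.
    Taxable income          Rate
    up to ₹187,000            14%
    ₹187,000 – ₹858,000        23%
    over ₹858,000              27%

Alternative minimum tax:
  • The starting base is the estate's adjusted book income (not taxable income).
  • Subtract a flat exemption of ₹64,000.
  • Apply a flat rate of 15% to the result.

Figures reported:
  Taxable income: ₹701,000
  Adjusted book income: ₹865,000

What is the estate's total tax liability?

Regular tax:
  ₹187,000 × 14% = ₹26,180
  ₹514,000 × 23% = ₹118,220
  → ₹144,400

Alternative minimum tax:
  Base (adjusted book income): ₹865,000
  Less exemption ₹64,000 → base ₹801,000
  ₹801,000 × 15% = ₹120,150

₹144,400 > ₹120,150, so the regular tax governs.

₹144,400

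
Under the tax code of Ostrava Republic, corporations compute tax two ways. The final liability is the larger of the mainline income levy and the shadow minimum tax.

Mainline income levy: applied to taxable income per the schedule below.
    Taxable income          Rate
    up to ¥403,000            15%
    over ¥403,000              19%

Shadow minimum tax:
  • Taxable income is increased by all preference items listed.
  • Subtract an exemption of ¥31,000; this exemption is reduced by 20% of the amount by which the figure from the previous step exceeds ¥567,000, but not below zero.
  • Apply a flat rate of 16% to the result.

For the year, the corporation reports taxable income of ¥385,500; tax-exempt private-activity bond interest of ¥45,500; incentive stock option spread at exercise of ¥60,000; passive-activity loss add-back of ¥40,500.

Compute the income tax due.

Shadow minimum tax:
  Adjusted income: ¥385,500 + ¥45,500 + ¥60,000 + ¥40,500 = ¥531,500
  Exemption: ¥531,500 ≤ ¥567,000, so full ¥31,000 applies
  Base: ¥531,500 − ¥31,000 = ¥500,500
  ¥500,500 × 16% = ¥80,080

Mainline income levy:
  ¥385,500 × 15% = ¥57,825

¥80,080 > ¥57,825, so the shadow minimum tax is the binding amount.

¥80,080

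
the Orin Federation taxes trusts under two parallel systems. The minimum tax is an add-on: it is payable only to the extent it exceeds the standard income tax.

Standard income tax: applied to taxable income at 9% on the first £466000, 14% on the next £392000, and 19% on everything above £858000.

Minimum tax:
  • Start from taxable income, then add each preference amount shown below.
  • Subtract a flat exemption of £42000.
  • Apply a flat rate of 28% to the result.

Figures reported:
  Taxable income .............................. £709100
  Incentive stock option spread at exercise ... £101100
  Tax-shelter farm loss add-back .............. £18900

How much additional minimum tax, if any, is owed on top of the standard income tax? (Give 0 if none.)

Minimum tax:
  Adjusted income: £709100 + £101100 + £18900 = £829100
  Less exemption £42000 → base £787100
  £787100 × 28% = £220388

Standard income tax:
  £466000 × 9% = £41940
  £243100 × 14% = £34034
  → £75974

Excess of minimum tax over standard income tax: £220388 − £75974 = £144414.

£144414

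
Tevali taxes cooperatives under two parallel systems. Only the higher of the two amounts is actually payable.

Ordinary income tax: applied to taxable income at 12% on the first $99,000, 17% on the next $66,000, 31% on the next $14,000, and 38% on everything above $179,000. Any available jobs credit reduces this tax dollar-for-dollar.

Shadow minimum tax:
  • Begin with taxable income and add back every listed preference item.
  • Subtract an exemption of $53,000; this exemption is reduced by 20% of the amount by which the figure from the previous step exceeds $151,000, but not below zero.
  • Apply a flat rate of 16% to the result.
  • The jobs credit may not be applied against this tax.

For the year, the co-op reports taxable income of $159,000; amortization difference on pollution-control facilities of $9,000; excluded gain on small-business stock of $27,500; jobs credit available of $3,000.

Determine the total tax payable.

$24,224

Ordinary income tax:
  $99,000 × 12% = $11,880
  $60,000 × 17% = $10,200
  → $22,080
  Less jobs credit $3,000 → $19,080

Shadow minimum tax:
  Adjusted income: $159,000 + $9,000 + $27,500 = $195,500
  Exemption: $53,000 − 20% × ($195,500 − $151,000) = $53,000 − $8,900 = $44,100
  Base: $195,500 − $44,100 = $151,400
  $151,400 × 16% = $24,224

$24,224 > $19,080, so the shadow minimum tax is the binding amount.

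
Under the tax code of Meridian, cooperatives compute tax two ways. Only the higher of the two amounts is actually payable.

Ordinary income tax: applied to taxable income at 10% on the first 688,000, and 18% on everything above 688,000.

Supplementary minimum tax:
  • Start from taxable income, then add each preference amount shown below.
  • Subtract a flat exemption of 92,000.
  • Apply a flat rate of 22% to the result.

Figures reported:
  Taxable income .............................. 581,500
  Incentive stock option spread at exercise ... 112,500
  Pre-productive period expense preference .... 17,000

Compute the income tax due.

Supplementary minimum tax:
  Adjusted income: 581,500 + 112,500 + 17,000 = 711,000
  Less exemption 92,000 → base 619,000
  619,000 × 22% = 136,180

Ordinary income tax:
  581,500 × 10% = 58,150

136,180 > 58,150, so the supplementary minimum tax is the binding amount.

136,180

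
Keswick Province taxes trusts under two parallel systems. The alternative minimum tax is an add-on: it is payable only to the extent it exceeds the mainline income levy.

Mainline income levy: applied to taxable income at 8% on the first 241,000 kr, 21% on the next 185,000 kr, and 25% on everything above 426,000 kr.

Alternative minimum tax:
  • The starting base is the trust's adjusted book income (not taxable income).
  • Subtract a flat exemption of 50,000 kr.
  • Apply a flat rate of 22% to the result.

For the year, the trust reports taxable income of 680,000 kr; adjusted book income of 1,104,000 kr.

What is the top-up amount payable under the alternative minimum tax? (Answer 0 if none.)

Mainline income levy:
  241,000 kr × 8% = 19,280 kr
  185,000 kr × 21% = 38,850 kr
  254,000 kr × 25% = 63,500 kr
  → 121,630 kr

Alternative minimum tax:
  Base (adjusted book income): 1,104,000 kr
  Less exemption 50,000 kr → base 1,054,000 kr
  1,054,000 kr × 22% = 231,880 kr

Excess of alternative minimum tax over mainline income levy: 231,880 kr − 121,630 kr = 110,250 kr.

110,250 kr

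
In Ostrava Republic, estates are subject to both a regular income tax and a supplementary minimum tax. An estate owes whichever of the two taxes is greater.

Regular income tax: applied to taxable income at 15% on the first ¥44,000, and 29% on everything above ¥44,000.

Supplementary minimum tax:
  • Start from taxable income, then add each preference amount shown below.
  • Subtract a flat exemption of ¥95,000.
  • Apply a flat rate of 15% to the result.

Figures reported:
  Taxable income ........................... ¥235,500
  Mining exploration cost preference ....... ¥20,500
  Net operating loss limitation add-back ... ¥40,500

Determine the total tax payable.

Regular income tax:
  ¥44,000 × 15% = ¥6,600
  ¥191,500 × 29% = ¥55,535
  → ¥62,135

Supplementary minimum tax:
  Adjusted income: ¥235,500 + ¥20,500 + ¥40,500 = ¥296,500
  Less exemption ¥95,000 → base ¥201,500
  ¥201,500 × 15% = ¥30,225

¥62,135 > ¥30,225, so the regular income tax governs.

¥62,135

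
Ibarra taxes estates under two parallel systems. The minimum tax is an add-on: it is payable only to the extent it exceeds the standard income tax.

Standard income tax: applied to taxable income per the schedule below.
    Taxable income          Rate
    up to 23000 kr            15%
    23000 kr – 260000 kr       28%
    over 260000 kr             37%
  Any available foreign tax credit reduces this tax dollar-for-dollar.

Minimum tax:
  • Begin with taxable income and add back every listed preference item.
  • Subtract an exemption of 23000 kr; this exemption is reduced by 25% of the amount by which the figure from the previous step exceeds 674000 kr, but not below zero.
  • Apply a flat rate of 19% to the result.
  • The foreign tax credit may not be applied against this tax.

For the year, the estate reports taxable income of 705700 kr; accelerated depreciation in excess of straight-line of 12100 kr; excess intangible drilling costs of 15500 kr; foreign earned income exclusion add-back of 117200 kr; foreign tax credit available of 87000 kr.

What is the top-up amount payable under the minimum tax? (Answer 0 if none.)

Standard income tax:
  23000 kr × 15% = 3450 kr
  237000 kr × 28% = 66360 kr
  445700 kr × 37% = 164909 kr
  → 234719 kr
  Less foreign tax credit 87000 kr → 147719 kr

Minimum tax:
  Adjusted income: 705700 kr + 12100 kr + 15500 kr + 117200 kr = 850500 kr
  Exemption: 25% × (850500 kr − 674000 kr) = 44125 kr ≥ 23000 kr, so the exemption is fully phased out
  Base: 850500 kr − 0 kr = 850500 kr
  850500 kr × 19% = 161595 kr

Excess of minimum tax over standard income tax: 161595 kr − 147719 kr = 13876 kr.

13876 kr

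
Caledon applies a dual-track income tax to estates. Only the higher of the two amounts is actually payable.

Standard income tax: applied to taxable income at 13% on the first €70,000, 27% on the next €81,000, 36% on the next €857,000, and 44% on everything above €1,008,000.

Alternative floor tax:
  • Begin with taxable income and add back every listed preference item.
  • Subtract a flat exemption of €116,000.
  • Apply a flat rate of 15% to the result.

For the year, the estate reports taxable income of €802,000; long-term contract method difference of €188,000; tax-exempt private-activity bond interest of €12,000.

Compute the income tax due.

€265,330

Standard income tax:
  €70,000 × 13% = €9,100
  €81,000 × 27% = €21,870
  €651,000 × 36% = €234,360
  → €265,330

Alternative floor tax:
  Adjusted income: €802,000 + €188,000 + €12,000 = €1,002,000
  Less exemption €116,000 → base €886,000
  €886,000 × 15% = €132,900

€265,330 > €132,900, so the standard income tax governs.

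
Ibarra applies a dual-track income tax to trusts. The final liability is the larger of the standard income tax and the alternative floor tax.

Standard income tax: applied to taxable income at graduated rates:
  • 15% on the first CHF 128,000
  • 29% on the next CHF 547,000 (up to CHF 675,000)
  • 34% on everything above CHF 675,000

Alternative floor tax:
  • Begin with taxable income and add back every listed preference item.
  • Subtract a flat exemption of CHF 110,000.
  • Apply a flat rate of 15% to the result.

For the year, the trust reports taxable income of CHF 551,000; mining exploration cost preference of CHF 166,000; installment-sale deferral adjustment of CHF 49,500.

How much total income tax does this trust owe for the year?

Alternative floor tax:
  Adjusted income: CHF 551,000 + CHF 166,000 + CHF 49,500 = CHF 766,500
  Less exemption CHF 110,000 → base CHF 656,500
  CHF 656,500 × 15% = CHF 98,475

Standard income tax:
  CHF 128,000 × 15% = CHF 19,200
  CHF 423,000 × 29% = CHF 122,670
  → CHF 141,870

CHF 141,870 > CHF 98,475, so the standard income tax governs.

CHF 141,870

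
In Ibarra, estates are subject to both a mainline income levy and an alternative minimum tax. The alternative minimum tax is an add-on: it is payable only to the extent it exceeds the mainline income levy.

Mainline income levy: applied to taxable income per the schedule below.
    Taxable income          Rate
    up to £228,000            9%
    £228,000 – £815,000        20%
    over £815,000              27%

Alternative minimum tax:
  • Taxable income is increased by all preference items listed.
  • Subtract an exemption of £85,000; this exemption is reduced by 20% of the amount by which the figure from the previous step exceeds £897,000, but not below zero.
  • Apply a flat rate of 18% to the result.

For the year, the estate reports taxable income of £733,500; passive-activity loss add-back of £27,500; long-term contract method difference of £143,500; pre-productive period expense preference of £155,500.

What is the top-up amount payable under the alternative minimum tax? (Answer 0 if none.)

Alternative minimum tax:
  Adjusted income: £733,500 + £27,500 + £143,500 + £155,500 = £1,060,000
  Exemption: £85,000 − 20% × (£1,060,000 − £897,000) = £85,000 − £32,600 = £52,400
  Base: £1,060,000 − £52,400 = £1,007,600
  £1,007,600 × 18% = £181,368

Mainline income levy:
  £228,000 × 9% = £20,520
  £505,500 × 20% = £101,100
  → £121,620

Excess of alternative minimum tax over mainline income levy: £181,368 − £121,620 = £59,748.

£59,748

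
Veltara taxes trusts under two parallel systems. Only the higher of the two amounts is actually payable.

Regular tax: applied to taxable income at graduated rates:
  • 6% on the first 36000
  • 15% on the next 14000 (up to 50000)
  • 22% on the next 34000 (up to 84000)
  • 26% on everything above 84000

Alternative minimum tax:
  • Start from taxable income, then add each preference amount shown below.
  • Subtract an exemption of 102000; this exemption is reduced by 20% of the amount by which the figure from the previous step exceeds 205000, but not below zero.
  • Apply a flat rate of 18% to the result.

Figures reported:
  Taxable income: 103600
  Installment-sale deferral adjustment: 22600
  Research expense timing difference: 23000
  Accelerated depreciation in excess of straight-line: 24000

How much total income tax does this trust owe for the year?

Regular tax:
  36000 × 6% = 2160
  14000 × 15% = 2100
  34000 × 22% = 7480
  19600 × 26% = 5096
  → 16836

Alternative minimum tax:
  Adjusted income: 103600 + 22600 + 23000 + 24000 = 173200
  Exemption: 173200 ≤ 205000, so full 102000 applies
  Base: 173200 − 102000 = 71200
  71200 × 18% = 12816

16836 > 12816, so the regular tax governs.

16836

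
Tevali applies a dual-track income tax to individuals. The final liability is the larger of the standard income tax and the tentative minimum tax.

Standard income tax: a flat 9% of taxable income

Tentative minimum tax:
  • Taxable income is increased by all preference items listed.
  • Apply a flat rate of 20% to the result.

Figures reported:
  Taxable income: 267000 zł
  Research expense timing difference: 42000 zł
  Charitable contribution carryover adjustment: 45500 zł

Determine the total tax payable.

70900 zł

Standard income tax:
  267000 zł × 9% = 24030 zł

Tentative minimum tax:
  Adjusted income: 267000 zł + 42000 zł + 45500 zł = 354500 zł
  354500 zł × 20% = 70900 zł

70900 zł > 24030 zł, so the tentative minimum tax is the binding amount.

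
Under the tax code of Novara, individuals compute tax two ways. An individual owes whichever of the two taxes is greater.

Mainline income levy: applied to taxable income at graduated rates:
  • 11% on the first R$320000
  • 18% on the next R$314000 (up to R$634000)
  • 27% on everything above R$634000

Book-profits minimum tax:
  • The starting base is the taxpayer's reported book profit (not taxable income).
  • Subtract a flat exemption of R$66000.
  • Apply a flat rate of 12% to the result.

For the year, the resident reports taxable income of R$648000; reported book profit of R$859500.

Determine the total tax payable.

Book-profits minimum tax:
  Base (reported book profit): R$859500
  Less exemption R$66000 → base R$793500
  R$793500 × 12% = R$95220

Mainline income levy:
  R$320000 × 11% = R$35200
  R$314000 × 18% = R$56520
  R$14000 × 27% = R$3780
  → R$95500

R$95500 > R$95220, so the mainline income levy governs.

R$95500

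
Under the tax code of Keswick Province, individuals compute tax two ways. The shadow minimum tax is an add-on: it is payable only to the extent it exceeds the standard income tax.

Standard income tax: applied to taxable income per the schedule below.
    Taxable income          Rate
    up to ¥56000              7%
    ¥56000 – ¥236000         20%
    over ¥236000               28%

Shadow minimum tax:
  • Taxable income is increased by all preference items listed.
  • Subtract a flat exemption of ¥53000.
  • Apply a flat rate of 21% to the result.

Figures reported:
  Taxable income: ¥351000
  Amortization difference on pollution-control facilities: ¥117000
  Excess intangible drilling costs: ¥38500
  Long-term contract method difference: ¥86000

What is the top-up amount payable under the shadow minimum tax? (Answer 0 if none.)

¥41175

Shadow minimum tax:
  Adjusted income: ¥351000 + ¥117000 + ¥38500 + ¥86000 = ¥592500
  Less exemption ¥53000 → base ¥539500
  ¥539500 × 21% = ¥113295

Standard income tax:
  ¥56000 × 7% = ¥3920
  ¥180000 × 20% = ¥36000
  ¥115000 × 28% = ¥32200
  → ¥72120

Excess of shadow minimum tax over standard income tax: ¥113295 − ¥72120 = ¥41175.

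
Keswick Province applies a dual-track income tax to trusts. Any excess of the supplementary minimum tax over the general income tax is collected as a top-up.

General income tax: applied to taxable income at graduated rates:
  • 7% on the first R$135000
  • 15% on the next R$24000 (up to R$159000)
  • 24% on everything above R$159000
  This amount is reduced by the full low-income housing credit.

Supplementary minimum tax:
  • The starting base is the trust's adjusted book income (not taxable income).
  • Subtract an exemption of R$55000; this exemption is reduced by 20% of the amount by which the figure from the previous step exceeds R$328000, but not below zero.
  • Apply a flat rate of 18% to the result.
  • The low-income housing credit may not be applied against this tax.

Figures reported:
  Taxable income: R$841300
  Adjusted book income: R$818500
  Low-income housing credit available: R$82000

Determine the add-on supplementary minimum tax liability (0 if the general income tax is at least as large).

General income tax:
  R$135000 × 7% = R$9450
  R$24000 × 15% = R$3600
  R$682300 × 24% = R$163752
  → R$176802
  Less low-income housing credit R$82000 → R$94802

Supplementary minimum tax:
  Base (adjusted book income): R$818500
  Exemption: 20% × (R$818500 − R$328000) = R$98100 ≥ R$55000, so the exemption is fully phased out
  Base: R$818500 − R$0 = R$818500
  R$818500 × 18% = R$147330

Excess of supplementary minimum tax over general income tax: R$147330 − R$94802 = R$52528.

R$52528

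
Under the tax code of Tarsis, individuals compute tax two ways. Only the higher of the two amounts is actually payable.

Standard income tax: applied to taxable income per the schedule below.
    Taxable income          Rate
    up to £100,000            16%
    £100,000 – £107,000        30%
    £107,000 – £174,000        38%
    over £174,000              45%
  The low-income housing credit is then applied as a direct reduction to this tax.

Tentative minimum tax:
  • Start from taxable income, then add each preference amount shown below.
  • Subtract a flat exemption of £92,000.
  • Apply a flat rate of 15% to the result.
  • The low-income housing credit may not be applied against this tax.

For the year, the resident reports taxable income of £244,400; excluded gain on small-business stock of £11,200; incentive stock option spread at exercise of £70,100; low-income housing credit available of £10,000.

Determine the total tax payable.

£65,240

Tentative minimum tax:
  Adjusted income: £244,400 + £11,200 + £70,100 = £325,700
  Less exemption £92,000 → base £233,700
  £233,700 × 15% = £35,055

Standard income tax:
  £100,000 × 16% = £16,000
  £7,000 × 30% = £2,100
  £67,000 × 38% = £25,460
  £70,400 × 45% = £31,680
  → £75,240
  Less low-income housing credit £10,000 → £65,240

£65,240 > £35,055, so the standard income tax governs.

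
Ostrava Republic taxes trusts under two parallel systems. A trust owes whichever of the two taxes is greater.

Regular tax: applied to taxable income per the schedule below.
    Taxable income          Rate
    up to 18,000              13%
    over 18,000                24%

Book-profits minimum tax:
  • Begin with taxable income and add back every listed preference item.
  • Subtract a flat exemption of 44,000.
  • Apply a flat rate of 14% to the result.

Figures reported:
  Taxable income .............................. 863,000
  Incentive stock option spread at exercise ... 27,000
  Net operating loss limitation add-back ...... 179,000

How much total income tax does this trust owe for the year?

205,140

Regular tax:
  18,000 × 13% = 2,340
  845,000 × 24% = 202,800
  → 205,140

Book-profits minimum tax:
  Adjusted income: 863,000 + 27,000 + 179,000 = 1,069,000
  Less exemption 44,000 → base 1,025,000
  1,025,000 × 14% = 143,500

205,140 > 143,500, so the regular tax governs.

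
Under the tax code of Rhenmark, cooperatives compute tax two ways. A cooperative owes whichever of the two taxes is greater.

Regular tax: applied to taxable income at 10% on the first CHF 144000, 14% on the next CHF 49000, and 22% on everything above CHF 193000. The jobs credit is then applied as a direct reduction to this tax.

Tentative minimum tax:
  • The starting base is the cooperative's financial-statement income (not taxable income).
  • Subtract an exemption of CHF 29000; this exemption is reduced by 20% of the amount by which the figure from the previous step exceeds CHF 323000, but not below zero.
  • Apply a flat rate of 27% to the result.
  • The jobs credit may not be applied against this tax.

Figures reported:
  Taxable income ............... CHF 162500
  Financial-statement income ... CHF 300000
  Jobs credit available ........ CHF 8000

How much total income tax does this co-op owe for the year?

Regular tax:
  CHF 144000 × 10% = CHF 14400
  CHF 18500 × 14% = CHF 2590
  → CHF 16990
  Less jobs credit CHF 8000 → CHF 8990

Tentative minimum tax:
  Base (financial-statement income): CHF 300000
  Exemption: CHF 300000 ≤ CHF 323000, so full CHF 29000 applies
  Base: CHF 300000 − CHF 29000 = CHF 271000
  CHF 271000 × 27% = CHF 73170

CHF 73170 > CHF 8990, so the tentative minimum tax is the binding amount.

CHF 73170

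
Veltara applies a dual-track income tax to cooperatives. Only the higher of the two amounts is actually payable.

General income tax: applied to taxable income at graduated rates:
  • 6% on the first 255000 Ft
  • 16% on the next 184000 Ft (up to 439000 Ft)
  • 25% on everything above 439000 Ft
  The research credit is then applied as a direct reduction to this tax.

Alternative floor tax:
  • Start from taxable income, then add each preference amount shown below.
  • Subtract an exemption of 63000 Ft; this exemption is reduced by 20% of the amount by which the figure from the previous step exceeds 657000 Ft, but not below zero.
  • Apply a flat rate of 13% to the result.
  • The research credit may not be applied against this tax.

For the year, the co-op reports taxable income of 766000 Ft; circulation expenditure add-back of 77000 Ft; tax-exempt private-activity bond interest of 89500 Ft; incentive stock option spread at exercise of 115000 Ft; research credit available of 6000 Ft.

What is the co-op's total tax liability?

136175 Ft

General income tax:
  255000 Ft × 6% = 15300 Ft
  184000 Ft × 16% = 29440 Ft
  327000 Ft × 25% = 81750 Ft
  → 126490 Ft
  Less research credit 6000 Ft → 120490 Ft

Alternative floor tax:
  Adjusted income: 766000 Ft + 77000 Ft + 89500 Ft + 115000 Ft = 1047500 Ft
  Exemption: 20% × (1047500 Ft − 657000 Ft) = 78100 Ft ≥ 63000 Ft, so the exemption is fully phased out
  Base: 1047500 Ft − 0 Ft = 1047500 Ft
  1047500 Ft × 13% = 136175 Ft

136175 Ft > 120490 Ft, so the alternative floor tax is the binding amount.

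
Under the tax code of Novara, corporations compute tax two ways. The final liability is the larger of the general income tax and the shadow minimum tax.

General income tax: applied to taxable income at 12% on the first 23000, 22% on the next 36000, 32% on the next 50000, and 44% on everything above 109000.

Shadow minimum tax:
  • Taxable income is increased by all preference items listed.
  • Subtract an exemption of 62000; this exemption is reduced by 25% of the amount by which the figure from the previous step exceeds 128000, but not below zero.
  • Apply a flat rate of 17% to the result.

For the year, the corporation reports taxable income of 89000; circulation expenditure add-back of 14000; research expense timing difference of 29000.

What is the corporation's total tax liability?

20280

Shadow minimum tax:
  Adjusted income: 89000 + 14000 + 29000 = 132000
  Exemption: 62000 − 25% × (132000 − 128000) = 62000 − 1000 = 61000
  Base: 132000 − 61000 = 71000
  71000 × 17% = 12070

General income tax:
  23000 × 12% = 2760
  36000 × 22% = 7920
  30000 × 32% = 9600
  → 20280

20280 > 12070, so the general income tax governs.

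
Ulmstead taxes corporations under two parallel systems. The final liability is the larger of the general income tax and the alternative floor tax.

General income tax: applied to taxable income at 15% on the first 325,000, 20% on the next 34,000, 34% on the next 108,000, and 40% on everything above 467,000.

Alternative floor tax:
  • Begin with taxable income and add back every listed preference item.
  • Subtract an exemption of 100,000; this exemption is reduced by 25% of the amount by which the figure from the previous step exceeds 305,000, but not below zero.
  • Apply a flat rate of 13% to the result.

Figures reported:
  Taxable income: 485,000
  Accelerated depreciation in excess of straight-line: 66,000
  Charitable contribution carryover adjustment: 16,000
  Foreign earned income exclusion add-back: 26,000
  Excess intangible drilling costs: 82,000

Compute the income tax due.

Alternative floor tax:
  Adjusted income: 485,000 + 66,000 + 16,000 + 26,000 + 82,000 = 675,000
  Exemption: 100,000 − 25% × (675,000 − 305,000) = 100,000 − 92,500 = 7,500
  Base: 675,000 − 7,500 = 667,500
  667,500 × 13% = 86,775

General income tax:
  325,000 × 15% = 48,750
  34,000 × 20% = 6,800
  108,000 × 34% = 36,720
  18,000 × 40% = 7,200
  → 99,470

99,470 > 86,775, so the general income tax governs.

99,470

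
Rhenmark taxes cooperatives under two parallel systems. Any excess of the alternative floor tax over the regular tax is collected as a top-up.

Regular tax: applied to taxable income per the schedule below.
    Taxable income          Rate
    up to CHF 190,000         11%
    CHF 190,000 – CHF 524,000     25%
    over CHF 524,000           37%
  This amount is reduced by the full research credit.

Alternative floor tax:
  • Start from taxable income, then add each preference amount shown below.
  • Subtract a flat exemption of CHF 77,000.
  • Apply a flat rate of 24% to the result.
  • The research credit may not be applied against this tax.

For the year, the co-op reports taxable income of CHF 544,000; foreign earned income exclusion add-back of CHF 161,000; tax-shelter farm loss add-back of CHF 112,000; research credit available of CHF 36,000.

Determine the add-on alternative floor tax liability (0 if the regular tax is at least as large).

Regular tax:
  CHF 190,000 × 11% = CHF 20,900
  CHF 334,000 × 25% = CHF 83,500
  CHF 20,000 × 37% = CHF 7,400
  → CHF 111,800
  Less research credit CHF 36,000 → CHF 75,800

Alternative floor tax:
  Adjusted income: CHF 544,000 + CHF 161,000 + CHF 112,000 = CHF 817,000
  Less exemption CHF 77,000 → base CHF 740,000
  CHF 740,000 × 24% = CHF 177,600

Excess of alternative floor tax over regular tax: CHF 177,600 − CHF 75,800 = CHF 101,800.

CHF 101,800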